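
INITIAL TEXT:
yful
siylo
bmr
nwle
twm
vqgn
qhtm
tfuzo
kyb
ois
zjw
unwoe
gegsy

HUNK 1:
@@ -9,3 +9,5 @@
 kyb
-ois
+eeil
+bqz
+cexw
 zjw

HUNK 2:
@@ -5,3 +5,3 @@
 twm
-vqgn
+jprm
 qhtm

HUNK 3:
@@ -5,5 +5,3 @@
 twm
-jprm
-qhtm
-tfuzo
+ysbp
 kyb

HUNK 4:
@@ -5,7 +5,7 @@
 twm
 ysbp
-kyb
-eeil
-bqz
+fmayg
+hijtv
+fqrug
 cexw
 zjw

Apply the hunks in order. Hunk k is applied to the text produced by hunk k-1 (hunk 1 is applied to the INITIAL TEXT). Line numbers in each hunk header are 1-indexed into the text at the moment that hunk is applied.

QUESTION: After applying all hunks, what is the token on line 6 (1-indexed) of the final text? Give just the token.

Hunk 1: at line 9 remove [ois] add [eeil,bqz,cexw] -> 15 lines: yful siylo bmr nwle twm vqgn qhtm tfuzo kyb eeil bqz cexw zjw unwoe gegsy
Hunk 2: at line 5 remove [vqgn] add [jprm] -> 15 lines: yful siylo bmr nwle twm jprm qhtm tfuzo kyb eeil bqz cexw zjw unwoe gegsy
Hunk 3: at line 5 remove [jprm,qhtm,tfuzo] add [ysbp] -> 13 lines: yful siylo bmr nwle twm ysbp kyb eeil bqz cexw zjw unwoe gegsy
Hunk 4: at line 5 remove [kyb,eeil,bqz] add [fmayg,hijtv,fqrug] -> 13 lines: yful siylo bmr nwle twm ysbp fmayg hijtv fqrug cexw zjw unwoe gegsy
Final line 6: ysbp

Answer: ysbp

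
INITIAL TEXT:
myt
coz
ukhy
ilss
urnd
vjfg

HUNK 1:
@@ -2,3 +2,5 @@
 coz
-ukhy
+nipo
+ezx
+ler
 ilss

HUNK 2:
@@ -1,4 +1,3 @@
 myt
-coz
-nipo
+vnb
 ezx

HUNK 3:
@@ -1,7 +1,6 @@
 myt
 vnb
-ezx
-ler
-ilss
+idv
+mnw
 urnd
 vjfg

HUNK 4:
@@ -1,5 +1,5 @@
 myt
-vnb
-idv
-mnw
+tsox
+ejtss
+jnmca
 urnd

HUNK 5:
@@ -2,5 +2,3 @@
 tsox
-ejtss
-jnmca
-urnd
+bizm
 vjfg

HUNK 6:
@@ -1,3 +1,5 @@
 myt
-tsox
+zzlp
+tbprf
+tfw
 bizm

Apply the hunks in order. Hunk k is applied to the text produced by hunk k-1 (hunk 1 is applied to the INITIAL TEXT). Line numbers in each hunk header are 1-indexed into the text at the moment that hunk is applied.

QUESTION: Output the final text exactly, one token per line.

Answer: myt
zzlp
tbprf
tfw
bizm
vjfg

Derivation:
Hunk 1: at line 2 remove [ukhy] add [nipo,ezx,ler] -> 8 lines: myt coz nipo ezx ler ilss urnd vjfg
Hunk 2: at line 1 remove [coz,nipo] add [vnb] -> 7 lines: myt vnb ezx ler ilss urnd vjfg
Hunk 3: at line 1 remove [ezx,ler,ilss] add [idv,mnw] -> 6 lines: myt vnb idv mnw urnd vjfg
Hunk 4: at line 1 remove [vnb,idv,mnw] add [tsox,ejtss,jnmca] -> 6 lines: myt tsox ejtss jnmca urnd vjfg
Hunk 5: at line 2 remove [ejtss,jnmca,urnd] add [bizm] -> 4 lines: myt tsox bizm vjfg
Hunk 6: at line 1 remove [tsox] add [zzlp,tbprf,tfw] -> 6 lines: myt zzlp tbprf tfw bizm vjfg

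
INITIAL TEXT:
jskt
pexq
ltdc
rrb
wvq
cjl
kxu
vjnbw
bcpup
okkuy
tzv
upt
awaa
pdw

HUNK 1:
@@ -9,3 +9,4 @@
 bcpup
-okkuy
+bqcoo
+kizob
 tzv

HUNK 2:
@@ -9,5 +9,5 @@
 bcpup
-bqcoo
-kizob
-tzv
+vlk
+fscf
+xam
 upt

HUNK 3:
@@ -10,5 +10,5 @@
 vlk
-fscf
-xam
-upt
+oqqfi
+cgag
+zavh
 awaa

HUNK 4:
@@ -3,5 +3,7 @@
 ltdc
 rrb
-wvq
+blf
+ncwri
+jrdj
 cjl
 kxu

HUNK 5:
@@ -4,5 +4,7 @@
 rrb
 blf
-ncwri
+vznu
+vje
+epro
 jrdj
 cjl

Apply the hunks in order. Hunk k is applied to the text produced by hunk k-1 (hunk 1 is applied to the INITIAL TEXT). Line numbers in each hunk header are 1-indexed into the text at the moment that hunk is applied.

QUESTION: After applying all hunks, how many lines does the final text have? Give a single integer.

Hunk 1: at line 9 remove [okkuy] add [bqcoo,kizob] -> 15 lines: jskt pexq ltdc rrb wvq cjl kxu vjnbw bcpup bqcoo kizob tzv upt awaa pdw
Hunk 2: at line 9 remove [bqcoo,kizob,tzv] add [vlk,fscf,xam] -> 15 lines: jskt pexq ltdc rrb wvq cjl kxu vjnbw bcpup vlk fscf xam upt awaa pdw
Hunk 3: at line 10 remove [fscf,xam,upt] add [oqqfi,cgag,zavh] -> 15 lines: jskt pexq ltdc rrb wvq cjl kxu vjnbw bcpup vlk oqqfi cgag zavh awaa pdw
Hunk 4: at line 3 remove [wvq] add [blf,ncwri,jrdj] -> 17 lines: jskt pexq ltdc rrb blf ncwri jrdj cjl kxu vjnbw bcpup vlk oqqfi cgag zavh awaa pdw
Hunk 5: at line 4 remove [ncwri] add [vznu,vje,epro] -> 19 lines: jskt pexq ltdc rrb blf vznu vje epro jrdj cjl kxu vjnbw bcpup vlk oqqfi cgag zavh awaa pdw
Final line count: 19

Answer: 19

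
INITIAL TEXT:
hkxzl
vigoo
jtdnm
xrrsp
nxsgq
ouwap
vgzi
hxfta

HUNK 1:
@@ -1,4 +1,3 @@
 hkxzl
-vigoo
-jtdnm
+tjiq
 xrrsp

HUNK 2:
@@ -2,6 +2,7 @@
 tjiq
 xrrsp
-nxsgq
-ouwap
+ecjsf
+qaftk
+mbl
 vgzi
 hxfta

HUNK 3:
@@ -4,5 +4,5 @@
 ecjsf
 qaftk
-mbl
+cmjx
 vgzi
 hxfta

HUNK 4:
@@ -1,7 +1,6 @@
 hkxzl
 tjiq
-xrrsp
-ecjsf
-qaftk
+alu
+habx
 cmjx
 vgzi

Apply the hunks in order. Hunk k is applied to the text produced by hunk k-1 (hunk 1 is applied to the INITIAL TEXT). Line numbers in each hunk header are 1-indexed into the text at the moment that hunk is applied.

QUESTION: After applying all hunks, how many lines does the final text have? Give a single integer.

Hunk 1: at line 1 remove [vigoo,jtdnm] add [tjiq] -> 7 lines: hkxzl tjiq xrrsp nxsgq ouwap vgzi hxfta
Hunk 2: at line 2 remove [nxsgq,ouwap] add [ecjsf,qaftk,mbl] -> 8 lines: hkxzl tjiq xrrsp ecjsf qaftk mbl vgzi hxfta
Hunk 3: at line 4 remove [mbl] add [cmjx] -> 8 lines: hkxzl tjiq xrrsp ecjsf qaftk cmjx vgzi hxfta
Hunk 4: at line 1 remove [xrrsp,ecjsf,qaftk] add [alu,habx] -> 7 lines: hkxzl tjiq alu habx cmjx vgzi hxfta
Final line count: 7

Answer: 7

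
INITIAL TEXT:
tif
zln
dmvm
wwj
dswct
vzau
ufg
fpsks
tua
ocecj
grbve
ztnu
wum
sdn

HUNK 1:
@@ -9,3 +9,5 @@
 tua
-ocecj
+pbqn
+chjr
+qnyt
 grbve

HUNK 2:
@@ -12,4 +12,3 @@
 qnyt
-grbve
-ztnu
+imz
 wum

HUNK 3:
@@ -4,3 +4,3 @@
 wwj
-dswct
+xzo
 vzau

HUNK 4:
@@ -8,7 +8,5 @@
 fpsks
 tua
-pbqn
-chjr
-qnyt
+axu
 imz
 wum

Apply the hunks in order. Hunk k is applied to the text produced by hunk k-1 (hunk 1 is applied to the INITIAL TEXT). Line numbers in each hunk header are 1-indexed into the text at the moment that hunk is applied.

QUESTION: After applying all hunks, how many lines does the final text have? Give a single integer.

Hunk 1: at line 9 remove [ocecj] add [pbqn,chjr,qnyt] -> 16 lines: tif zln dmvm wwj dswct vzau ufg fpsks tua pbqn chjr qnyt grbve ztnu wum sdn
Hunk 2: at line 12 remove [grbve,ztnu] add [imz] -> 15 lines: tif zln dmvm wwj dswct vzau ufg fpsks tua pbqn chjr qnyt imz wum sdn
Hunk 3: at line 4 remove [dswct] add [xzo] -> 15 lines: tif zln dmvm wwj xzo vzau ufg fpsks tua pbqn chjr qnyt imz wum sdn
Hunk 4: at line 8 remove [pbqn,chjr,qnyt] add [axu] -> 13 lines: tif zln dmvm wwj xzo vzau ufg fpsks tua axu imz wum sdn
Final line count: 13

Answer: 13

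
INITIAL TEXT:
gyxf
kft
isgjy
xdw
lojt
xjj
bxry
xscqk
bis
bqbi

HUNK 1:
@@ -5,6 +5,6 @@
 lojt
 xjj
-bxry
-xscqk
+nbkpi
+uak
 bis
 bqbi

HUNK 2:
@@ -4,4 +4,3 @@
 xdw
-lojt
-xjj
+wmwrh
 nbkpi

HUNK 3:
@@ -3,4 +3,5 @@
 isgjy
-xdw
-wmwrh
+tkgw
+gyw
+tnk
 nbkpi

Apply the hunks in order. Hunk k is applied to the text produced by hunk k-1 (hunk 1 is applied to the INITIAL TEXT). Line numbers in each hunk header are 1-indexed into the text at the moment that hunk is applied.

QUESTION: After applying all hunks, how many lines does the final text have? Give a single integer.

Answer: 10

Derivation:
Hunk 1: at line 5 remove [bxry,xscqk] add [nbkpi,uak] -> 10 lines: gyxf kft isgjy xdw lojt xjj nbkpi uak bis bqbi
Hunk 2: at line 4 remove [lojt,xjj] add [wmwrh] -> 9 lines: gyxf kft isgjy xdw wmwrh nbkpi uak bis bqbi
Hunk 3: at line 3 remove [xdw,wmwrh] add [tkgw,gyw,tnk] -> 10 lines: gyxf kft isgjy tkgw gyw tnk nbkpi uak bis bqbi
Final line count: 10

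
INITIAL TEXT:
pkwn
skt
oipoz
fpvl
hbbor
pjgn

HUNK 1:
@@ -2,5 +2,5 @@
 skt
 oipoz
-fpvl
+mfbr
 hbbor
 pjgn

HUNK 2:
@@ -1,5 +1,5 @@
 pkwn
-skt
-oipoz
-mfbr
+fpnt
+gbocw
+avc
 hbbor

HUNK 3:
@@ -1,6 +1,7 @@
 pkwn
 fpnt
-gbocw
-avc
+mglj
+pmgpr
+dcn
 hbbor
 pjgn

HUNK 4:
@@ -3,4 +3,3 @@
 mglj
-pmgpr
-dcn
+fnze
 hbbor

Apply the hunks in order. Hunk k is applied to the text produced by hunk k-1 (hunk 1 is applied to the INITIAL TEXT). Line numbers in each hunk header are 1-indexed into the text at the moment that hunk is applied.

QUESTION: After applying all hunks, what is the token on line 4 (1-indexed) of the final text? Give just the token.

Hunk 1: at line 2 remove [fpvl] add [mfbr] -> 6 lines: pkwn skt oipoz mfbr hbbor pjgn
Hunk 2: at line 1 remove [skt,oipoz,mfbr] add [fpnt,gbocw,avc] -> 6 lines: pkwn fpnt gbocw avc hbbor pjgn
Hunk 3: at line 1 remove [gbocw,avc] add [mglj,pmgpr,dcn] -> 7 lines: pkwn fpnt mglj pmgpr dcn hbbor pjgn
Hunk 4: at line 3 remove [pmgpr,dcn] add [fnze] -> 6 lines: pkwn fpnt mglj fnze hbbor pjgn
Final line 4: fnze

Answer: fnze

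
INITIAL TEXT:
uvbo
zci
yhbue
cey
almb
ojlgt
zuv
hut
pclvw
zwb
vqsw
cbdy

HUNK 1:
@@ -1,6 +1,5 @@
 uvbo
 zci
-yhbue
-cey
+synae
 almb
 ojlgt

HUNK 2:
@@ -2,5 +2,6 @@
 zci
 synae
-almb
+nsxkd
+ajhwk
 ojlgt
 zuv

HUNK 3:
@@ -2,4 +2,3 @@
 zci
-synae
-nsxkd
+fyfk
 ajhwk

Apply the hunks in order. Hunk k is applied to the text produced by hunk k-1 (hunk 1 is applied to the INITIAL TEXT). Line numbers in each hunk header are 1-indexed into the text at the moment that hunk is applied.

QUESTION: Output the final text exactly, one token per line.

Answer: uvbo
zci
fyfk
ajhwk
ojlgt
zuv
hut
pclvw
zwb
vqsw
cbdy

Derivation:
Hunk 1: at line 1 remove [yhbue,cey] add [synae] -> 11 lines: uvbo zci synae almb ojlgt zuv hut pclvw zwb vqsw cbdy
Hunk 2: at line 2 remove [almb] add [nsxkd,ajhwk] -> 12 lines: uvbo zci synae nsxkd ajhwk ojlgt zuv hut pclvw zwb vqsw cbdy
Hunk 3: at line 2 remove [synae,nsxkd] add [fyfk] -> 11 lines: uvbo zci fyfk ajhwk ojlgt zuv hut pclvw zwb vqsw cbdy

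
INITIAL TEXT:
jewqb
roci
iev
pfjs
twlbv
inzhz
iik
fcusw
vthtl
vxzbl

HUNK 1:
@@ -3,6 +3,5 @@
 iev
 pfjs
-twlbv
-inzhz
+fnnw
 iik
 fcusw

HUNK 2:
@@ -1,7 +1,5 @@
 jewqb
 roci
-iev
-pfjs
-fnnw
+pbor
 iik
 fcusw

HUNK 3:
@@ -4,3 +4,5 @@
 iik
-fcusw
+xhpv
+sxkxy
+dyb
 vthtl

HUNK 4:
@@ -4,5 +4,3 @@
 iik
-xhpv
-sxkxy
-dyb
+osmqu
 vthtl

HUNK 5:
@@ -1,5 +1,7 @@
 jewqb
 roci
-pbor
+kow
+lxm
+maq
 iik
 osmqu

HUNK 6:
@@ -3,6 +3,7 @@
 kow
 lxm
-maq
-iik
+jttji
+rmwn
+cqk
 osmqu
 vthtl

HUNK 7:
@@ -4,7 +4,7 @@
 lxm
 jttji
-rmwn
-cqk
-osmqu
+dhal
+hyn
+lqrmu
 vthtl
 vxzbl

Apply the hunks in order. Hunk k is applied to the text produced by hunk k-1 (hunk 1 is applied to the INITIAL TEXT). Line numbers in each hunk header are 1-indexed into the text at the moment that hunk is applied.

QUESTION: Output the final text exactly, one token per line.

Answer: jewqb
roci
kow
lxm
jttji
dhal
hyn
lqrmu
vthtl
vxzbl

Derivation:
Hunk 1: at line 3 remove [twlbv,inzhz] add [fnnw] -> 9 lines: jewqb roci iev pfjs fnnw iik fcusw vthtl vxzbl
Hunk 2: at line 1 remove [iev,pfjs,fnnw] add [pbor] -> 7 lines: jewqb roci pbor iik fcusw vthtl vxzbl
Hunk 3: at line 4 remove [fcusw] add [xhpv,sxkxy,dyb] -> 9 lines: jewqb roci pbor iik xhpv sxkxy dyb vthtl vxzbl
Hunk 4: at line 4 remove [xhpv,sxkxy,dyb] add [osmqu] -> 7 lines: jewqb roci pbor iik osmqu vthtl vxzbl
Hunk 5: at line 1 remove [pbor] add [kow,lxm,maq] -> 9 lines: jewqb roci kow lxm maq iik osmqu vthtl vxzbl
Hunk 6: at line 3 remove [maq,iik] add [jttji,rmwn,cqk] -> 10 lines: jewqb roci kow lxm jttji rmwn cqk osmqu vthtl vxzbl
Hunk 7: at line 4 remove [rmwn,cqk,osmqu] add [dhal,hyn,lqrmu] -> 10 lines: jewqb roci kow lxm jttji dhal hyn lqrmu vthtl vxzbl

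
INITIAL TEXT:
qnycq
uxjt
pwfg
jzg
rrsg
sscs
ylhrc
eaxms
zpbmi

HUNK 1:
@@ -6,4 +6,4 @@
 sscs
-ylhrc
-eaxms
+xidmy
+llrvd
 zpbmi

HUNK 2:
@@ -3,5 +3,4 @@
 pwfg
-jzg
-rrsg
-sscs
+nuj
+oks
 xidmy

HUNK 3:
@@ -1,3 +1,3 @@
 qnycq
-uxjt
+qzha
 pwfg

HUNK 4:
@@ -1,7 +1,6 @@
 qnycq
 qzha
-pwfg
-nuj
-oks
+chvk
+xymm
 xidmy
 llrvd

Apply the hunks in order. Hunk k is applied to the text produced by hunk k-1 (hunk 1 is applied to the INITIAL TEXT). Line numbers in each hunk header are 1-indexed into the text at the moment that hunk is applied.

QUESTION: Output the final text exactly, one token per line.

Hunk 1: at line 6 remove [ylhrc,eaxms] add [xidmy,llrvd] -> 9 lines: qnycq uxjt pwfg jzg rrsg sscs xidmy llrvd zpbmi
Hunk 2: at line 3 remove [jzg,rrsg,sscs] add [nuj,oks] -> 8 lines: qnycq uxjt pwfg nuj oks xidmy llrvd zpbmi
Hunk 3: at line 1 remove [uxjt] add [qzha] -> 8 lines: qnycq qzha pwfg nuj oks xidmy llrvd zpbmi
Hunk 4: at line 1 remove [pwfg,nuj,oks] add [chvk,xymm] -> 7 lines: qnycq qzha chvk xymm xidmy llrvd zpbmi

Answer: qnycq
qzha
chvk
xymm
xidmy
llrvd
zpbmi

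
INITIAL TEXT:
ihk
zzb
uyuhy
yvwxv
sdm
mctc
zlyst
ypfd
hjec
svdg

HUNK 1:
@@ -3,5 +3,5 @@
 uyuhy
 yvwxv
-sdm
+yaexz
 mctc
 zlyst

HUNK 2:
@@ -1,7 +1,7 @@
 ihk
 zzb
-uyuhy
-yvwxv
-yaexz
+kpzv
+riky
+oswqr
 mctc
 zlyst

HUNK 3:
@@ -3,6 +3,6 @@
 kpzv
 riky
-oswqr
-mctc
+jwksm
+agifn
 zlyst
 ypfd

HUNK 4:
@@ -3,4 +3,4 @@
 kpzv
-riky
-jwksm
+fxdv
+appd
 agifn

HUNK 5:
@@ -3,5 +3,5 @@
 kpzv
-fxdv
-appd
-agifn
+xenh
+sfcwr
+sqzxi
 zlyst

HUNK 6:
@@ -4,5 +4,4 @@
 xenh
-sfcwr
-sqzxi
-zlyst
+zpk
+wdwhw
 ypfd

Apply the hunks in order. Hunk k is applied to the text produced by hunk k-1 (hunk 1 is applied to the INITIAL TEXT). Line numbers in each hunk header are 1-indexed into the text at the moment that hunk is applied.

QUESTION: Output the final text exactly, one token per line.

Answer: ihk
zzb
kpzv
xenh
zpk
wdwhw
ypfd
hjec
svdg

Derivation:
Hunk 1: at line 3 remove [sdm] add [yaexz] -> 10 lines: ihk zzb uyuhy yvwxv yaexz mctc zlyst ypfd hjec svdg
Hunk 2: at line 1 remove [uyuhy,yvwxv,yaexz] add [kpzv,riky,oswqr] -> 10 lines: ihk zzb kpzv riky oswqr mctc zlyst ypfd hjec svdg
Hunk 3: at line 3 remove [oswqr,mctc] add [jwksm,agifn] -> 10 lines: ihk zzb kpzv riky jwksm agifn zlyst ypfd hjec svdg
Hunk 4: at line 3 remove [riky,jwksm] add [fxdv,appd] -> 10 lines: ihk zzb kpzv fxdv appd agifn zlyst ypfd hjec svdg
Hunk 5: at line 3 remove [fxdv,appd,agifn] add [xenh,sfcwr,sqzxi] -> 10 lines: ihk zzb kpzv xenh sfcwr sqzxi zlyst ypfd hjec svdg
Hunk 6: at line 4 remove [sfcwr,sqzxi,zlyst] add [zpk,wdwhw] -> 9 lines: ihk zzb kpzv xenh zpk wdwhw ypfd hjec svdg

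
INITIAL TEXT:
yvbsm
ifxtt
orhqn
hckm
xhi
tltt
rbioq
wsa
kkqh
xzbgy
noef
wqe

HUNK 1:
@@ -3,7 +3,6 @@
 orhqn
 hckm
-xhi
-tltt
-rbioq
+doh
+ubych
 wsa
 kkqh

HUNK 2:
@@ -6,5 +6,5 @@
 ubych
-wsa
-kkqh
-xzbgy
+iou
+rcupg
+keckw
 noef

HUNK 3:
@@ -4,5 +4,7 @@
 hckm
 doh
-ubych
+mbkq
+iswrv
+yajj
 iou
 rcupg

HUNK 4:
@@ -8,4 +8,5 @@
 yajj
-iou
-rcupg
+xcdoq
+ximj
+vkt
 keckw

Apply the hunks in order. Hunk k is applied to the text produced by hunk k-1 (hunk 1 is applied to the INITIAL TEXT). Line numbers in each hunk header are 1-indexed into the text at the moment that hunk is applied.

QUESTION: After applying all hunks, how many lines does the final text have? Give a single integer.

Answer: 14

Derivation:
Hunk 1: at line 3 remove [xhi,tltt,rbioq] add [doh,ubych] -> 11 lines: yvbsm ifxtt orhqn hckm doh ubych wsa kkqh xzbgy noef wqe
Hunk 2: at line 6 remove [wsa,kkqh,xzbgy] add [iou,rcupg,keckw] -> 11 lines: yvbsm ifxtt orhqn hckm doh ubych iou rcupg keckw noef wqe
Hunk 3: at line 4 remove [ubych] add [mbkq,iswrv,yajj] -> 13 lines: yvbsm ifxtt orhqn hckm doh mbkq iswrv yajj iou rcupg keckw noef wqe
Hunk 4: at line 8 remove [iou,rcupg] add [xcdoq,ximj,vkt] -> 14 lines: yvbsm ifxtt orhqn hckm doh mbkq iswrv yajj xcdoq ximj vkt keckw noef wqe
Final line count: 14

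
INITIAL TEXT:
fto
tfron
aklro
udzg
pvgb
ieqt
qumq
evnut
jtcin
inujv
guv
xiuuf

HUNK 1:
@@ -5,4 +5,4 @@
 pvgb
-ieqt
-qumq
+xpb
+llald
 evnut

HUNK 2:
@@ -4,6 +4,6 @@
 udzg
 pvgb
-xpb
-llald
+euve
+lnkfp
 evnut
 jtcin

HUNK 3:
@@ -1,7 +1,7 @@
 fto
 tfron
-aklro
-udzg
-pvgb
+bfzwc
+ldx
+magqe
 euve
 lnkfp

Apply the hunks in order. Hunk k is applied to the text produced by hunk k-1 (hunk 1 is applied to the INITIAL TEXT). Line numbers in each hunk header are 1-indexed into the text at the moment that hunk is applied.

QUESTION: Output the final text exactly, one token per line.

Hunk 1: at line 5 remove [ieqt,qumq] add [xpb,llald] -> 12 lines: fto tfron aklro udzg pvgb xpb llald evnut jtcin inujv guv xiuuf
Hunk 2: at line 4 remove [xpb,llald] add [euve,lnkfp] -> 12 lines: fto tfron aklro udzg pvgb euve lnkfp evnut jtcin inujv guv xiuuf
Hunk 3: at line 1 remove [aklro,udzg,pvgb] add [bfzwc,ldx,magqe] -> 12 lines: fto tfron bfzwc ldx magqe euve lnkfp evnut jtcin inujv guv xiuuf

Answer: fto
tfron
bfzwc
ldx
magqe
euve
lnkfp
evnut
jtcin
inujv
guv
xiuuf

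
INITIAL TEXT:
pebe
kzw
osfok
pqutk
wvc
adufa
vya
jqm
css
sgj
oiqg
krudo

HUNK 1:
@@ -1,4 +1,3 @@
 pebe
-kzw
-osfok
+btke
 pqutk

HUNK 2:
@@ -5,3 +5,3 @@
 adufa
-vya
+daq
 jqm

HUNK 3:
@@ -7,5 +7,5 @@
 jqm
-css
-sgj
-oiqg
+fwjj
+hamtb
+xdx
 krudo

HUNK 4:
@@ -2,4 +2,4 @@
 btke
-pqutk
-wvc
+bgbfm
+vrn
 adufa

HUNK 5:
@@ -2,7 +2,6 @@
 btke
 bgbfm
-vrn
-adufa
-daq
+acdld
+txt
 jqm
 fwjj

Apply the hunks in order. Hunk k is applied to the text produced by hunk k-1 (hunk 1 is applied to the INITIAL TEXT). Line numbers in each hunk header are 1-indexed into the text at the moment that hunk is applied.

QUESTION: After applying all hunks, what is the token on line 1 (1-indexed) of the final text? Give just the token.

Hunk 1: at line 1 remove [kzw,osfok] add [btke] -> 11 lines: pebe btke pqutk wvc adufa vya jqm css sgj oiqg krudo
Hunk 2: at line 5 remove [vya] add [daq] -> 11 lines: pebe btke pqutk wvc adufa daq jqm css sgj oiqg krudo
Hunk 3: at line 7 remove [css,sgj,oiqg] add [fwjj,hamtb,xdx] -> 11 lines: pebe btke pqutk wvc adufa daq jqm fwjj hamtb xdx krudo
Hunk 4: at line 2 remove [pqutk,wvc] add [bgbfm,vrn] -> 11 lines: pebe btke bgbfm vrn adufa daq jqm fwjj hamtb xdx krudo
Hunk 5: at line 2 remove [vrn,adufa,daq] add [acdld,txt] -> 10 lines: pebe btke bgbfm acdld txt jqm fwjj hamtb xdx krudo
Final line 1: pebe

Answer: pebe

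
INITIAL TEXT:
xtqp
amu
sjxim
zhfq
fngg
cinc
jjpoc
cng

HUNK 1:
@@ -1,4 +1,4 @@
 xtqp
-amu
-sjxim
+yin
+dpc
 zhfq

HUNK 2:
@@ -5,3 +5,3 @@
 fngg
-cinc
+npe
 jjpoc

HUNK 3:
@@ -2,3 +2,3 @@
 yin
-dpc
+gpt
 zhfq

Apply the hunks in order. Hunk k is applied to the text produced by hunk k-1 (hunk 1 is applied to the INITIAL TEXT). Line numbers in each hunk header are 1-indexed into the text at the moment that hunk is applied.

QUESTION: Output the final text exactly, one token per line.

Answer: xtqp
yin
gpt
zhfq
fngg
npe
jjpoc
cng

Derivation:
Hunk 1: at line 1 remove [amu,sjxim] add [yin,dpc] -> 8 lines: xtqp yin dpc zhfq fngg cinc jjpoc cng
Hunk 2: at line 5 remove [cinc] add [npe] -> 8 lines: xtqp yin dpc zhfq fngg npe jjpoc cng
Hunk 3: at line 2 remove [dpc] add [gpt] -> 8 lines: xtqp yin gpt zhfq fngg npe jjpoc cng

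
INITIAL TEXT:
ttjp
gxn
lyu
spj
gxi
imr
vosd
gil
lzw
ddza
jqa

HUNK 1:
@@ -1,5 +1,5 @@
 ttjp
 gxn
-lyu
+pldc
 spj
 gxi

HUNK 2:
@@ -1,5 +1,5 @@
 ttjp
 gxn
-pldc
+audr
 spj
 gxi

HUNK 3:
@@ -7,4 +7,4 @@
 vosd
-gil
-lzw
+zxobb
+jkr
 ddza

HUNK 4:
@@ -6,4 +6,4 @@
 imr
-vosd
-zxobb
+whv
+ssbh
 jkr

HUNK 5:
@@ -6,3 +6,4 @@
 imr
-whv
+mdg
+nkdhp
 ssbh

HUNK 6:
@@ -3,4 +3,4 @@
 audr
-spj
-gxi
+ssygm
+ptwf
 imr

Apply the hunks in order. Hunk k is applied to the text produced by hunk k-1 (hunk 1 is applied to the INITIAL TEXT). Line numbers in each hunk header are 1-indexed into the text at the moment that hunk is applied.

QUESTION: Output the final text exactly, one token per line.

Hunk 1: at line 1 remove [lyu] add [pldc] -> 11 lines: ttjp gxn pldc spj gxi imr vosd gil lzw ddza jqa
Hunk 2: at line 1 remove [pldc] add [audr] -> 11 lines: ttjp gxn audr spj gxi imr vosd gil lzw ddza jqa
Hunk 3: at line 7 remove [gil,lzw] add [zxobb,jkr] -> 11 lines: ttjp gxn audr spj gxi imr vosd zxobb jkr ddza jqa
Hunk 4: at line 6 remove [vosd,zxobb] add [whv,ssbh] -> 11 lines: ttjp gxn audr spj gxi imr whv ssbh jkr ddza jqa
Hunk 5: at line 6 remove [whv] add [mdg,nkdhp] -> 12 lines: ttjp gxn audr spj gxi imr mdg nkdhp ssbh jkr ddza jqa
Hunk 6: at line 3 remove [spj,gxi] add [ssygm,ptwf] -> 12 lines: ttjp gxn audr ssygm ptwf imr mdg nkdhp ssbh jkr ddza jqa

Answer: ttjp
gxn
audr
ssygm
ptwf
imr
mdg
nkdhp
ssbh
jkr
ddza
jqa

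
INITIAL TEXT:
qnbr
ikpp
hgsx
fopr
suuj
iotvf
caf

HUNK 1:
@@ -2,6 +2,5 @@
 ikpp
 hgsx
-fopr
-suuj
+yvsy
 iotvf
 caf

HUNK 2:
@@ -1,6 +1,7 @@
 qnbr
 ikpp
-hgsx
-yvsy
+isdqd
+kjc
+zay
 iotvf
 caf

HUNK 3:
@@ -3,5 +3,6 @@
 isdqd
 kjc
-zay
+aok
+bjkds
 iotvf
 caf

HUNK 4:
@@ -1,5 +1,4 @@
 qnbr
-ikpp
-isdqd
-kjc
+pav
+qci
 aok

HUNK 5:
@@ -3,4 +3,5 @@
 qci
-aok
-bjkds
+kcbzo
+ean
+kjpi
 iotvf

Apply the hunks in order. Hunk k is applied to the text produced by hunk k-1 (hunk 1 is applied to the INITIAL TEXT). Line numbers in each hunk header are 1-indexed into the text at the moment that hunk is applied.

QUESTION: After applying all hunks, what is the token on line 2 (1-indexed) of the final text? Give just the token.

Hunk 1: at line 2 remove [fopr,suuj] add [yvsy] -> 6 lines: qnbr ikpp hgsx yvsy iotvf caf
Hunk 2: at line 1 remove [hgsx,yvsy] add [isdqd,kjc,zay] -> 7 lines: qnbr ikpp isdqd kjc zay iotvf caf
Hunk 3: at line 3 remove [zay] add [aok,bjkds] -> 8 lines: qnbr ikpp isdqd kjc aok bjkds iotvf caf
Hunk 4: at line 1 remove [ikpp,isdqd,kjc] add [pav,qci] -> 7 lines: qnbr pav qci aok bjkds iotvf caf
Hunk 5: at line 3 remove [aok,bjkds] add [kcbzo,ean,kjpi] -> 8 lines: qnbr pav qci kcbzo ean kjpi iotvf caf
Final line 2: pav

Answer: pav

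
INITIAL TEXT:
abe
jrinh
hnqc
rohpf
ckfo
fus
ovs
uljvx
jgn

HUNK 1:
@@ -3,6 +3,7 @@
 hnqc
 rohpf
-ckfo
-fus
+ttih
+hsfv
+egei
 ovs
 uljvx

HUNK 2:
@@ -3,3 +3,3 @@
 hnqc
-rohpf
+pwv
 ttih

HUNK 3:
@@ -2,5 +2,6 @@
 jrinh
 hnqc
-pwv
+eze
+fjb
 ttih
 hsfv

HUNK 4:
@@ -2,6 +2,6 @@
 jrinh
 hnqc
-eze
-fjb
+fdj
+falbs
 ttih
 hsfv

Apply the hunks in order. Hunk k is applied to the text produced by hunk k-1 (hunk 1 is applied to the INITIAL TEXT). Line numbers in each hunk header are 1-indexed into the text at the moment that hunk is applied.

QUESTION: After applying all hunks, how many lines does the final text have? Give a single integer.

Hunk 1: at line 3 remove [ckfo,fus] add [ttih,hsfv,egei] -> 10 lines: abe jrinh hnqc rohpf ttih hsfv egei ovs uljvx jgn
Hunk 2: at line 3 remove [rohpf] add [pwv] -> 10 lines: abe jrinh hnqc pwv ttih hsfv egei ovs uljvx jgn
Hunk 3: at line 2 remove [pwv] add [eze,fjb] -> 11 lines: abe jrinh hnqc eze fjb ttih hsfv egei ovs uljvx jgn
Hunk 4: at line 2 remove [eze,fjb] add [fdj,falbs] -> 11 lines: abe jrinh hnqc fdj falbs ttih hsfv egei ovs uljvx jgn
Final line count: 11

Answer: 11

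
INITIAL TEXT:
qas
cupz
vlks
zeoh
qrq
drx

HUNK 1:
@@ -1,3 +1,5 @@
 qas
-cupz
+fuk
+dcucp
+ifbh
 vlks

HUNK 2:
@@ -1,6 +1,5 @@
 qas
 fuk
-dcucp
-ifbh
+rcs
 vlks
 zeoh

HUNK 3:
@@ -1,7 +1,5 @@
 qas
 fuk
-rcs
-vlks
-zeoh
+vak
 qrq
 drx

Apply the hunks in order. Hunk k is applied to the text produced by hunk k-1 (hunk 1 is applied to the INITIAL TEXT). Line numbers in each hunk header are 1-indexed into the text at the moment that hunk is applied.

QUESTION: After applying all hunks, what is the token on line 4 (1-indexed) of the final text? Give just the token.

Hunk 1: at line 1 remove [cupz] add [fuk,dcucp,ifbh] -> 8 lines: qas fuk dcucp ifbh vlks zeoh qrq drx
Hunk 2: at line 1 remove [dcucp,ifbh] add [rcs] -> 7 lines: qas fuk rcs vlks zeoh qrq drx
Hunk 3: at line 1 remove [rcs,vlks,zeoh] add [vak] -> 5 lines: qas fuk vak qrq drx
Final line 4: qrq

Answer: qrq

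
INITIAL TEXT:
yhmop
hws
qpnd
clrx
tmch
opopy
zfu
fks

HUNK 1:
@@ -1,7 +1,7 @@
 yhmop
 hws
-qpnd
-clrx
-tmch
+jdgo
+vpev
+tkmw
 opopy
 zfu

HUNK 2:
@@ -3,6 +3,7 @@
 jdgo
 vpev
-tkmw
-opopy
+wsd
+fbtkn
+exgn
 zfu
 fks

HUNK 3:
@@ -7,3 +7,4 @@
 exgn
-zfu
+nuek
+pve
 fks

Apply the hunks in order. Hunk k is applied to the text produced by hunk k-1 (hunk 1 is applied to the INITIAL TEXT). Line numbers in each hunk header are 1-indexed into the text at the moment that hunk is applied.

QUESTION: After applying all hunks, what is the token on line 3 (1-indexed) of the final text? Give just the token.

Hunk 1: at line 1 remove [qpnd,clrx,tmch] add [jdgo,vpev,tkmw] -> 8 lines: yhmop hws jdgo vpev tkmw opopy zfu fks
Hunk 2: at line 3 remove [tkmw,opopy] add [wsd,fbtkn,exgn] -> 9 lines: yhmop hws jdgo vpev wsd fbtkn exgn zfu fks
Hunk 3: at line 7 remove [zfu] add [nuek,pve] -> 10 lines: yhmop hws jdgo vpev wsd fbtkn exgn nuek pve fks
Final line 3: jdgo

Answer: jdgo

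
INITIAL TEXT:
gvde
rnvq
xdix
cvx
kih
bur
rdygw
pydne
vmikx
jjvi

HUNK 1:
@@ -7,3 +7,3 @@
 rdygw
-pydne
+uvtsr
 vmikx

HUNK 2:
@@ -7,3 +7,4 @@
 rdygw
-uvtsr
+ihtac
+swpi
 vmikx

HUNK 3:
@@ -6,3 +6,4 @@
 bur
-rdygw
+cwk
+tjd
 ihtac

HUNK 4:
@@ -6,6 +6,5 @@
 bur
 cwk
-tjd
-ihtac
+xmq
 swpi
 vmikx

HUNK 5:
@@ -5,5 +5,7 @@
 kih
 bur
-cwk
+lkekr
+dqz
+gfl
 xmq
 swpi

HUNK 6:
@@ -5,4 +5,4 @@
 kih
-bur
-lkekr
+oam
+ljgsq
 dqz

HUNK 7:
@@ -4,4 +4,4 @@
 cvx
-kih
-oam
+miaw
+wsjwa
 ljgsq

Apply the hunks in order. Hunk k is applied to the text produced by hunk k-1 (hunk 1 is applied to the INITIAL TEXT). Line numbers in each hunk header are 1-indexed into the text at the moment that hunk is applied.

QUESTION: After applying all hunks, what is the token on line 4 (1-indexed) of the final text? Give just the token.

Answer: cvx

Derivation:
Hunk 1: at line 7 remove [pydne] add [uvtsr] -> 10 lines: gvde rnvq xdix cvx kih bur rdygw uvtsr vmikx jjvi
Hunk 2: at line 7 remove [uvtsr] add [ihtac,swpi] -> 11 lines: gvde rnvq xdix cvx kih bur rdygw ihtac swpi vmikx jjvi
Hunk 3: at line 6 remove [rdygw] add [cwk,tjd] -> 12 lines: gvde rnvq xdix cvx kih bur cwk tjd ihtac swpi vmikx jjvi
Hunk 4: at line 6 remove [tjd,ihtac] add [xmq] -> 11 lines: gvde rnvq xdix cvx kih bur cwk xmq swpi vmikx jjvi
Hunk 5: at line 5 remove [cwk] add [lkekr,dqz,gfl] -> 13 lines: gvde rnvq xdix cvx kih bur lkekr dqz gfl xmq swpi vmikx jjvi
Hunk 6: at line 5 remove [bur,lkekr] add [oam,ljgsq] -> 13 lines: gvde rnvq xdix cvx kih oam ljgsq dqz gfl xmq swpi vmikx jjvi
Hunk 7: at line 4 remove [kih,oam] add [miaw,wsjwa] -> 13 lines: gvde rnvq xdix cvx miaw wsjwa ljgsq dqz gfl xmq swpi vmikx jjvi
Final line 4: cvx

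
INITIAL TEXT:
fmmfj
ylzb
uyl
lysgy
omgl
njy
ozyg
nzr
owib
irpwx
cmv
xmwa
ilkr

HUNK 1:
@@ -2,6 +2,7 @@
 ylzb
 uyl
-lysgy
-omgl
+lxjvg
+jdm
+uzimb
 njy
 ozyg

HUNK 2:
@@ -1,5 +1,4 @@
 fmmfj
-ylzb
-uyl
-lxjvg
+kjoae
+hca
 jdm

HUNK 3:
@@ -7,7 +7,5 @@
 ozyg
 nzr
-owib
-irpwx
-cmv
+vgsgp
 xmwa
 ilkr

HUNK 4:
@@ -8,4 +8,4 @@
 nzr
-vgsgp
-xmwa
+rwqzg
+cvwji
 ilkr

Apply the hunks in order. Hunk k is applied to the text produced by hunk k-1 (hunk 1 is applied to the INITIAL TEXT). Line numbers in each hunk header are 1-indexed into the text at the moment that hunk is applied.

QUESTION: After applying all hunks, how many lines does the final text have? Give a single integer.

Answer: 11

Derivation:
Hunk 1: at line 2 remove [lysgy,omgl] add [lxjvg,jdm,uzimb] -> 14 lines: fmmfj ylzb uyl lxjvg jdm uzimb njy ozyg nzr owib irpwx cmv xmwa ilkr
Hunk 2: at line 1 remove [ylzb,uyl,lxjvg] add [kjoae,hca] -> 13 lines: fmmfj kjoae hca jdm uzimb njy ozyg nzr owib irpwx cmv xmwa ilkr
Hunk 3: at line 7 remove [owib,irpwx,cmv] add [vgsgp] -> 11 lines: fmmfj kjoae hca jdm uzimb njy ozyg nzr vgsgp xmwa ilkr
Hunk 4: at line 8 remove [vgsgp,xmwa] add [rwqzg,cvwji] -> 11 lines: fmmfj kjoae hca jdm uzimb njy ozyg nzr rwqzg cvwji ilkr
Final line count: 11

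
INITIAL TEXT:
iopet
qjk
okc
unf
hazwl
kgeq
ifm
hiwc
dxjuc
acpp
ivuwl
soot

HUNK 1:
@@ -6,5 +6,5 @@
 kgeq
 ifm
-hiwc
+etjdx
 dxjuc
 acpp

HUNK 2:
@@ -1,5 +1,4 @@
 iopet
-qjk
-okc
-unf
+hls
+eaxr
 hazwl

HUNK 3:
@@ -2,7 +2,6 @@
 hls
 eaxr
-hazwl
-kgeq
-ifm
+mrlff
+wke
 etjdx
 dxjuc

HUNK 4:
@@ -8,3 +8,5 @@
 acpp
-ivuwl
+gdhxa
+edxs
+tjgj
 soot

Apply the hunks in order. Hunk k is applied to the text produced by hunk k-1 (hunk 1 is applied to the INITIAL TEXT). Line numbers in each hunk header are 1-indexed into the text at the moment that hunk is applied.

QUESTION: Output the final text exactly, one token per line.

Hunk 1: at line 6 remove [hiwc] add [etjdx] -> 12 lines: iopet qjk okc unf hazwl kgeq ifm etjdx dxjuc acpp ivuwl soot
Hunk 2: at line 1 remove [qjk,okc,unf] add [hls,eaxr] -> 11 lines: iopet hls eaxr hazwl kgeq ifm etjdx dxjuc acpp ivuwl soot
Hunk 3: at line 2 remove [hazwl,kgeq,ifm] add [mrlff,wke] -> 10 lines: iopet hls eaxr mrlff wke etjdx dxjuc acpp ivuwl soot
Hunk 4: at line 8 remove [ivuwl] add [gdhxa,edxs,tjgj] -> 12 lines: iopet hls eaxr mrlff wke etjdx dxjuc acpp gdhxa edxs tjgj soot

Answer: iopet
hls
eaxr
mrlff
wke
etjdx
dxjuc
acpp
gdhxa
edxs
tjgj
soot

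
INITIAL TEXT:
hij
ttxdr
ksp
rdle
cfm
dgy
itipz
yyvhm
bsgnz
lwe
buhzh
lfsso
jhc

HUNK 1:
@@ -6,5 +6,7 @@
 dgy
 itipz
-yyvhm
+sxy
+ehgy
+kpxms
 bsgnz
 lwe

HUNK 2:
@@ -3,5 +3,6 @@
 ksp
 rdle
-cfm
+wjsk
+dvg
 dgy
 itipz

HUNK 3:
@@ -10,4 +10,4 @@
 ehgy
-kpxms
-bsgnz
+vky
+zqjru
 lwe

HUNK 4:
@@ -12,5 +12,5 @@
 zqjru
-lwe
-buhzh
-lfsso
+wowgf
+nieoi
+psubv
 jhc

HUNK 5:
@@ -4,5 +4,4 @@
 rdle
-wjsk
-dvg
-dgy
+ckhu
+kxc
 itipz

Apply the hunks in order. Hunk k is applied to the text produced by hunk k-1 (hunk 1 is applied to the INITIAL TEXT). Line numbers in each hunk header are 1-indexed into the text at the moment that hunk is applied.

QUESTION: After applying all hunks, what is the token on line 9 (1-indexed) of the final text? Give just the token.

Hunk 1: at line 6 remove [yyvhm] add [sxy,ehgy,kpxms] -> 15 lines: hij ttxdr ksp rdle cfm dgy itipz sxy ehgy kpxms bsgnz lwe buhzh lfsso jhc
Hunk 2: at line 3 remove [cfm] add [wjsk,dvg] -> 16 lines: hij ttxdr ksp rdle wjsk dvg dgy itipz sxy ehgy kpxms bsgnz lwe buhzh lfsso jhc
Hunk 3: at line 10 remove [kpxms,bsgnz] add [vky,zqjru] -> 16 lines: hij ttxdr ksp rdle wjsk dvg dgy itipz sxy ehgy vky zqjru lwe buhzh lfsso jhc
Hunk 4: at line 12 remove [lwe,buhzh,lfsso] add [wowgf,nieoi,psubv] -> 16 lines: hij ttxdr ksp rdle wjsk dvg dgy itipz sxy ehgy vky zqjru wowgf nieoi psubv jhc
Hunk 5: at line 4 remove [wjsk,dvg,dgy] add [ckhu,kxc] -> 15 lines: hij ttxdr ksp rdle ckhu kxc itipz sxy ehgy vky zqjru wowgf nieoi psubv jhc
Final line 9: ehgy

Answer: ehgy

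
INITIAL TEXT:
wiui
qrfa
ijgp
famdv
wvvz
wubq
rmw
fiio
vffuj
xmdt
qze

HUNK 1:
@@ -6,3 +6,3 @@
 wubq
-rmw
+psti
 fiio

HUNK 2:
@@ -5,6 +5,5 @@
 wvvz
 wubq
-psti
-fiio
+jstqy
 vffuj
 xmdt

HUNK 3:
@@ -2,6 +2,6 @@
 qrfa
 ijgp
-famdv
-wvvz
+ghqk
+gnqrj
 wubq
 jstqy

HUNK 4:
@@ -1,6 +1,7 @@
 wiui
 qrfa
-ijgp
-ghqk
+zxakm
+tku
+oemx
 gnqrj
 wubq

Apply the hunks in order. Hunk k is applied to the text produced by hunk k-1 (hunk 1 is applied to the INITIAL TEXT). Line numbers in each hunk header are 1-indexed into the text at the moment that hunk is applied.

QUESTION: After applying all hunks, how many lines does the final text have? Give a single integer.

Hunk 1: at line 6 remove [rmw] add [psti] -> 11 lines: wiui qrfa ijgp famdv wvvz wubq psti fiio vffuj xmdt qze
Hunk 2: at line 5 remove [psti,fiio] add [jstqy] -> 10 lines: wiui qrfa ijgp famdv wvvz wubq jstqy vffuj xmdt qze
Hunk 3: at line 2 remove [famdv,wvvz] add [ghqk,gnqrj] -> 10 lines: wiui qrfa ijgp ghqk gnqrj wubq jstqy vffuj xmdt qze
Hunk 4: at line 1 remove [ijgp,ghqk] add [zxakm,tku,oemx] -> 11 lines: wiui qrfa zxakm tku oemx gnqrj wubq jstqy vffuj xmdt qze
Final line count: 11

Answer: 11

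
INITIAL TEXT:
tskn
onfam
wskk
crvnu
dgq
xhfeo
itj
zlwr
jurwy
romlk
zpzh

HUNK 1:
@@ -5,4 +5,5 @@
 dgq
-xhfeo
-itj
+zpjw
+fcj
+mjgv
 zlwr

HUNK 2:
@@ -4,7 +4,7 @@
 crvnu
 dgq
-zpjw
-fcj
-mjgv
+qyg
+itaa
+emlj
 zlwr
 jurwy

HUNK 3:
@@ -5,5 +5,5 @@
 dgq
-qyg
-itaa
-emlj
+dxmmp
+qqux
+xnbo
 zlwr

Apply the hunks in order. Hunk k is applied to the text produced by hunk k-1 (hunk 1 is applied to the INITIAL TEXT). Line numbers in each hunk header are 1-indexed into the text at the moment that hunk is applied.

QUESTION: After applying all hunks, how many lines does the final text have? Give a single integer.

Hunk 1: at line 5 remove [xhfeo,itj] add [zpjw,fcj,mjgv] -> 12 lines: tskn onfam wskk crvnu dgq zpjw fcj mjgv zlwr jurwy romlk zpzh
Hunk 2: at line 4 remove [zpjw,fcj,mjgv] add [qyg,itaa,emlj] -> 12 lines: tskn onfam wskk crvnu dgq qyg itaa emlj zlwr jurwy romlk zpzh
Hunk 3: at line 5 remove [qyg,itaa,emlj] add [dxmmp,qqux,xnbo] -> 12 lines: tskn onfam wskk crvnu dgq dxmmp qqux xnbo zlwr jurwy romlk zpzh
Final line count: 12

Answer: 12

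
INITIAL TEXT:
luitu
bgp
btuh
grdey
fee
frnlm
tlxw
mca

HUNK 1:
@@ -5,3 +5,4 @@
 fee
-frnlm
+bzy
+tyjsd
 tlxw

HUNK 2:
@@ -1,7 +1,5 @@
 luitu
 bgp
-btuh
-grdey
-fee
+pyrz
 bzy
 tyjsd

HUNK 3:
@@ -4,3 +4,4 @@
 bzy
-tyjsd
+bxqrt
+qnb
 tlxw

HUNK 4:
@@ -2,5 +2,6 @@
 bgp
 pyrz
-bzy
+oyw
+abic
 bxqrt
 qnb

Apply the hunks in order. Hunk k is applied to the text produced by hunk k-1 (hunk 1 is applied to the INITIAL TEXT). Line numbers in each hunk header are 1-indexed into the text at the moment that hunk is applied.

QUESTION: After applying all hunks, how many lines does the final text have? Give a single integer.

Answer: 9

Derivation:
Hunk 1: at line 5 remove [frnlm] add [bzy,tyjsd] -> 9 lines: luitu bgp btuh grdey fee bzy tyjsd tlxw mca
Hunk 2: at line 1 remove [btuh,grdey,fee] add [pyrz] -> 7 lines: luitu bgp pyrz bzy tyjsd tlxw mca
Hunk 3: at line 4 remove [tyjsd] add [bxqrt,qnb] -> 8 lines: luitu bgp pyrz bzy bxqrt qnb tlxw mca
Hunk 4: at line 2 remove [bzy] add [oyw,abic] -> 9 lines: luitu bgp pyrz oyw abic bxqrt qnb tlxw mca
Final line count: 9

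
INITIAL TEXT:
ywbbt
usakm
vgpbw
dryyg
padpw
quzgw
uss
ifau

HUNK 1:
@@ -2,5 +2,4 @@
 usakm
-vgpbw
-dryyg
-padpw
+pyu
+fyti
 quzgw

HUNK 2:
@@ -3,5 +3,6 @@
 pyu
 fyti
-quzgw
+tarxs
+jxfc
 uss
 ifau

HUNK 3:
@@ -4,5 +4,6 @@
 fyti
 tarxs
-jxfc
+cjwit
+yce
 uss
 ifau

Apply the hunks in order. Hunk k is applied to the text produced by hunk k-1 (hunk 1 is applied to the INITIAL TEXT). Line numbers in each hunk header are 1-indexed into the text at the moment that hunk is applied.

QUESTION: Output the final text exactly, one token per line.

Answer: ywbbt
usakm
pyu
fyti
tarxs
cjwit
yce
uss
ifau

Derivation:
Hunk 1: at line 2 remove [vgpbw,dryyg,padpw] add [pyu,fyti] -> 7 lines: ywbbt usakm pyu fyti quzgw uss ifau
Hunk 2: at line 3 remove [quzgw] add [tarxs,jxfc] -> 8 lines: ywbbt usakm pyu fyti tarxs jxfc uss ifau
Hunk 3: at line 4 remove [jxfc] add [cjwit,yce] -> 9 lines: ywbbt usakm pyu fyti tarxs cjwit yce uss ifau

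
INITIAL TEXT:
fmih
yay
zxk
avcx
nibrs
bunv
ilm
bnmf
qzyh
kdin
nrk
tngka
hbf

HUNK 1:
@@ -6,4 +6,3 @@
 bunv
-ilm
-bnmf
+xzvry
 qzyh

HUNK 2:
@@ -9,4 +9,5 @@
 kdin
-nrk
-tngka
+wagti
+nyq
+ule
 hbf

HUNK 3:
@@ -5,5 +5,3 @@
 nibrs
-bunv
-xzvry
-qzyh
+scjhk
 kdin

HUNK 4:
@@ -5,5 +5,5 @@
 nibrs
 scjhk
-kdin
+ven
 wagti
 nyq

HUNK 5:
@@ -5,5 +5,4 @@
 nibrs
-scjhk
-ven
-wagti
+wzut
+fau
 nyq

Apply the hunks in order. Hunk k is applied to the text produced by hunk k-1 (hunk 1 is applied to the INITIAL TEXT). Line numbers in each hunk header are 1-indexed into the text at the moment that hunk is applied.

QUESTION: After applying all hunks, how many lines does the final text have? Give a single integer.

Hunk 1: at line 6 remove [ilm,bnmf] add [xzvry] -> 12 lines: fmih yay zxk avcx nibrs bunv xzvry qzyh kdin nrk tngka hbf
Hunk 2: at line 9 remove [nrk,tngka] add [wagti,nyq,ule] -> 13 lines: fmih yay zxk avcx nibrs bunv xzvry qzyh kdin wagti nyq ule hbf
Hunk 3: at line 5 remove [bunv,xzvry,qzyh] add [scjhk] -> 11 lines: fmih yay zxk avcx nibrs scjhk kdin wagti nyq ule hbf
Hunk 4: at line 5 remove [kdin] add [ven] -> 11 lines: fmih yay zxk avcx nibrs scjhk ven wagti nyq ule hbf
Hunk 5: at line 5 remove [scjhk,ven,wagti] add [wzut,fau] -> 10 lines: fmih yay zxk avcx nibrs wzut fau nyq ule hbf
Final line count: 10

Answer: 10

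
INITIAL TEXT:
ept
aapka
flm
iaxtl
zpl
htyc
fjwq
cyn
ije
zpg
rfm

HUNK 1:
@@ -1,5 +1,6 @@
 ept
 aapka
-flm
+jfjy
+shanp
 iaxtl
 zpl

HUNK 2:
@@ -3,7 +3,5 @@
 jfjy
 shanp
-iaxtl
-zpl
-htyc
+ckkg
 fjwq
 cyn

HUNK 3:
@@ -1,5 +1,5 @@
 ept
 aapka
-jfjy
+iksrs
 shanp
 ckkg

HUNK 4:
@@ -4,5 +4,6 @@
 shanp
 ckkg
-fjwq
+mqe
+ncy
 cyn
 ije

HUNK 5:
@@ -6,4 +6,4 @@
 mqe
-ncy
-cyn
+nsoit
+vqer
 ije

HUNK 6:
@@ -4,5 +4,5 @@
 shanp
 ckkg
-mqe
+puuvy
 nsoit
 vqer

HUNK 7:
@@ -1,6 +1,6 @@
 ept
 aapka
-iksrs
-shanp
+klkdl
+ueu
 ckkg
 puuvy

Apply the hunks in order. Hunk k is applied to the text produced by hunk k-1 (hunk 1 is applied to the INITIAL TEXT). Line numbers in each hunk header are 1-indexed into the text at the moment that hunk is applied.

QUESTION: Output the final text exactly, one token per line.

Answer: ept
aapka
klkdl
ueu
ckkg
puuvy
nsoit
vqer
ije
zpg
rfm

Derivation:
Hunk 1: at line 1 remove [flm] add [jfjy,shanp] -> 12 lines: ept aapka jfjy shanp iaxtl zpl htyc fjwq cyn ije zpg rfm
Hunk 2: at line 3 remove [iaxtl,zpl,htyc] add [ckkg] -> 10 lines: ept aapka jfjy shanp ckkg fjwq cyn ije zpg rfm
Hunk 3: at line 1 remove [jfjy] add [iksrs] -> 10 lines: ept aapka iksrs shanp ckkg fjwq cyn ije zpg rfm
Hunk 4: at line 4 remove [fjwq] add [mqe,ncy] -> 11 lines: ept aapka iksrs shanp ckkg mqe ncy cyn ije zpg rfm
Hunk 5: at line 6 remove [ncy,cyn] add [nsoit,vqer] -> 11 lines: ept aapka iksrs shanp ckkg mqe nsoit vqer ije zpg rfm
Hunk 6: at line 4 remove [mqe] add [puuvy] -> 11 lines: ept aapka iksrs shanp ckkg puuvy nsoit vqer ije zpg rfm
Hunk 7: at line 1 remove [iksrs,shanp] add [klkdl,ueu] -> 11 lines: ept aapka klkdl ueu ckkg puuvy nsoit vqer ije zpg rfm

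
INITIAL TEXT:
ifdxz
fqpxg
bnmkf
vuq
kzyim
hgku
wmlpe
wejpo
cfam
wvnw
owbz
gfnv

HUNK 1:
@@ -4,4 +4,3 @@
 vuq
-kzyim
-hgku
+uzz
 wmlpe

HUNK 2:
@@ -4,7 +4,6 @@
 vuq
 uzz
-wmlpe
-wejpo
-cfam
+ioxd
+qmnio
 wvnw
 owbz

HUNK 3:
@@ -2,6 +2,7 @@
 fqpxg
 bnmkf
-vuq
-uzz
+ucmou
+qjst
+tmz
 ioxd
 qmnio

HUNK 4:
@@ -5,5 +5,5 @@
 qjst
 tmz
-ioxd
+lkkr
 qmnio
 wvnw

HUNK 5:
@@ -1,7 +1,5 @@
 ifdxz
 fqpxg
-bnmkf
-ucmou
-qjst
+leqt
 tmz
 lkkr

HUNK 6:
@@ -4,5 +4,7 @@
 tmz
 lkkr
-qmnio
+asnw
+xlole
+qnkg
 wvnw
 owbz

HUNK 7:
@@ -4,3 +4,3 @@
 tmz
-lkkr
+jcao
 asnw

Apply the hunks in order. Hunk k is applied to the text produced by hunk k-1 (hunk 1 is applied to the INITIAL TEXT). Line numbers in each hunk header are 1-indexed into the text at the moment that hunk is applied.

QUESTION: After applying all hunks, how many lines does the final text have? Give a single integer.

Hunk 1: at line 4 remove [kzyim,hgku] add [uzz] -> 11 lines: ifdxz fqpxg bnmkf vuq uzz wmlpe wejpo cfam wvnw owbz gfnv
Hunk 2: at line 4 remove [wmlpe,wejpo,cfam] add [ioxd,qmnio] -> 10 lines: ifdxz fqpxg bnmkf vuq uzz ioxd qmnio wvnw owbz gfnv
Hunk 3: at line 2 remove [vuq,uzz] add [ucmou,qjst,tmz] -> 11 lines: ifdxz fqpxg bnmkf ucmou qjst tmz ioxd qmnio wvnw owbz gfnv
Hunk 4: at line 5 remove [ioxd] add [lkkr] -> 11 lines: ifdxz fqpxg bnmkf ucmou qjst tmz lkkr qmnio wvnw owbz gfnv
Hunk 5: at line 1 remove [bnmkf,ucmou,qjst] add [leqt] -> 9 lines: ifdxz fqpxg leqt tmz lkkr qmnio wvnw owbz gfnv
Hunk 6: at line 4 remove [qmnio] add [asnw,xlole,qnkg] -> 11 lines: ifdxz fqpxg leqt tmz lkkr asnw xlole qnkg wvnw owbz gfnv
Hunk 7: at line 4 remove [lkkr] add [jcao] -> 11 lines: ifdxz fqpxg leqt tmz jcao asnw xlole qnkg wvnw owbz gfnv
Final line count: 11

Answer: 11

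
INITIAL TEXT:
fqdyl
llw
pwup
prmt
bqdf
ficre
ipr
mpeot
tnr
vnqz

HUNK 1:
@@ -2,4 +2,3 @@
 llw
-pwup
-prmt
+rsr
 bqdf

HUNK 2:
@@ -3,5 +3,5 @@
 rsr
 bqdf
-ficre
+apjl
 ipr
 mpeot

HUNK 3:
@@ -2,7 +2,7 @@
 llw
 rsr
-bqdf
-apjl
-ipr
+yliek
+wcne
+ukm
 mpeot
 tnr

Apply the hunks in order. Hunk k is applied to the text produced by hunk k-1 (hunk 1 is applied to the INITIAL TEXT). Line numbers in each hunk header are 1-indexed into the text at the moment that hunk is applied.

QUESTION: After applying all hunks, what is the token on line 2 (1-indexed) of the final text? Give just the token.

Answer: llw

Derivation:
Hunk 1: at line 2 remove [pwup,prmt] add [rsr] -> 9 lines: fqdyl llw rsr bqdf ficre ipr mpeot tnr vnqz
Hunk 2: at line 3 remove [ficre] add [apjl] -> 9 lines: fqdyl llw rsr bqdf apjl ipr mpeot tnr vnqz
Hunk 3: at line 2 remove [bqdf,apjl,ipr] add [yliek,wcne,ukm] -> 9 lines: fqdyl llw rsr yliek wcne ukm mpeot tnr vnqz
Final line 2: llw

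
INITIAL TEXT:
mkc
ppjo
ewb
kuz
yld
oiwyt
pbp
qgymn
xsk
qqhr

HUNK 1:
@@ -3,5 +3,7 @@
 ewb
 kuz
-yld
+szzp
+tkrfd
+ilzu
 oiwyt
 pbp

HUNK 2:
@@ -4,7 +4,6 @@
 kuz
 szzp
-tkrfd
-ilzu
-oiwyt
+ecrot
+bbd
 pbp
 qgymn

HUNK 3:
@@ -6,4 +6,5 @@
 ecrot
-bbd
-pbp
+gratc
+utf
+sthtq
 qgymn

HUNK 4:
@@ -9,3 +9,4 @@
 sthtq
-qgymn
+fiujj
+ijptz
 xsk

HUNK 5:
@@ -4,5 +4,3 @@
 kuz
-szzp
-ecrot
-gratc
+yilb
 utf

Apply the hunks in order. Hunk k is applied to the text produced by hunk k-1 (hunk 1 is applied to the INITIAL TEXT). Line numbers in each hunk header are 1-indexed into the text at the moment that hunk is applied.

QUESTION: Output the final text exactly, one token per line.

Answer: mkc
ppjo
ewb
kuz
yilb
utf
sthtq
fiujj
ijptz
xsk
qqhr

Derivation:
Hunk 1: at line 3 remove [yld] add [szzp,tkrfd,ilzu] -> 12 lines: mkc ppjo ewb kuz szzp tkrfd ilzu oiwyt pbp qgymn xsk qqhr
Hunk 2: at line 4 remove [tkrfd,ilzu,oiwyt] add [ecrot,bbd] -> 11 lines: mkc ppjo ewb kuz szzp ecrot bbd pbp qgymn xsk qqhr
Hunk 3: at line 6 remove [bbd,pbp] add [gratc,utf,sthtq] -> 12 lines: mkc ppjo ewb kuz szzp ecrot gratc utf sthtq qgymn xsk qqhr
Hunk 4: at line 9 remove [qgymn] add [fiujj,ijptz] -> 13 lines: mkc ppjo ewb kuz szzp ecrot gratc utf sthtq fiujj ijptz xsk qqhr
Hunk 5: at line 4 remove [szzp,ecrot,gratc] add [yilb] -> 11 lines: mkc ppjo ewb kuz yilb utf sthtq fiujj ijptz xsk qqhr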